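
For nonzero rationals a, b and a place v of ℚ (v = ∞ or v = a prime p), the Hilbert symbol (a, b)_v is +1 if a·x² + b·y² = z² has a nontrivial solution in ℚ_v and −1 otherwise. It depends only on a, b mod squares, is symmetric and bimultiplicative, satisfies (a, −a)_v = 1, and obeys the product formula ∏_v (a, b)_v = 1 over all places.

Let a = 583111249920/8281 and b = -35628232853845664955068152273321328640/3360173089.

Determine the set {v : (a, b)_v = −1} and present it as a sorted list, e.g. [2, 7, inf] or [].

(a, b) ≡ (1757545, -295777815) mod (ℚ^×)²; places V = {2, 3, 5, 7, 13, 17, 23, 29, 31, 37, 47, ∞}.
(a,b)_2: α=12, β=34; u≡1, v≡1 (mod 8); ε(u)ε(v)=0·0, αω(v)=12·0, βω(u)=34·0; sum ≡ 0  ⇒  +1.
(a,b)_17: α=1, u≡16; β=3, v≡6 (mod 17); (16|17)=+1, (6|17)=-1; sign (−1)^0·+1^3·-1^1 = -1.
(a,b)_3: α=4, u≡1; β=11, v≡1 (mod 3); (1|3)=+1, (1|3)=+1; sign (−1)^0·+1^11·+1^4 = +1.
(a,b)_37: α=0, u≡14; β=1, v≡3 (mod 37); (14|37)=-1, (3|37)=+1; sign (−1)^0·-1^1·+1^0 = -1.
(a,b)_5: α=1, u≡4; β=1, v≡3 (mod 5); (4|5)=+1, (3|5)=-1; sign (−1)^0·+1^1·-1^1 = -1.
(a,b)_29: α=1, u≡24; β=3, v≡9 (mod 29); (24|29)=+1, (9|29)=+1; sign (−1)^0·+1^3·+1^1 = +1.
(a,b)_7: α=-2, u≡3; β=-6, v≡5 (mod 7); (3|7)=-1, (5|7)=-1; sign (−1)^0·-1^-6·-1^-2 = +1.
(a,b)_47: α=0, u≡9; β=1, v≡27 (mod 47); (9|47)=+1, (27|47)=+1; sign (−1)^0·+1^1·+1^0 = +1.
(a,b)_13: α=-2, u≡3; β=-4, v≡2 (mod 13); (3|13)=+1, (2|13)=-1; sign (−1)^0·+1^-4·-1^-2 = +1.
(a,b)_∞: sgn(1757545)=+, sgn(-295777815)=−, so +1.
(a,b)_31: α=1, u≡17; β=4, v≡1 (mod 31); (17|31)=-1, (1|31)=+1; sign (−1)^0·-1^4·+1^1 = +1.
(a,b)_23: α=1, u≡9; β=3, v≡16 (mod 23); (9|23)=+1, (16|23)=+1; sign (−1)^1·+1^3·+1^1 = -1.
|Ram(1757545, -295777815)| = 4, even; anisotropic at {5, 17, 23, 37}.

[5, 17, 23, 37]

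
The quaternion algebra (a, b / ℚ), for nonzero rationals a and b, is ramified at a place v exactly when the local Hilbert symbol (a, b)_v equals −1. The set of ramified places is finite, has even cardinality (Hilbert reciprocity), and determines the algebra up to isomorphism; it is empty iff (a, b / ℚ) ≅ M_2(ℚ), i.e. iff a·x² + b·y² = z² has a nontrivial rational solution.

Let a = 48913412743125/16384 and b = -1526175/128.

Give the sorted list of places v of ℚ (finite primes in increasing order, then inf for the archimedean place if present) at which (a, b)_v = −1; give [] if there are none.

[2, 19]

(a, b) ≡ (21, -13566) mod (ℚ^×)²; places V = {2, 3, 5, 7, 17, 19, ∞}.
(a,b)_3: α=7, u≡1; β=3, v≡2 (mod 3); (1|3)=+1, (2|3)=-1; sign (−1)^1·+1^3·-1^7 = +1.
(a,b)_17: α=2, u≡13; β=1, v≡4 (mod 17); (13|17)=+1, (4|17)=+1; sign (−1)^0·+1^1·+1^2 = +1.
(a,b)_19: α=2, u≡10; β=1, v≡10 (mod 19); (10|19)=-1, (10|19)=-1; sign (−1)^0·-1^1·-1^2 = -1.
(a,b)_5: α=4, u≡1; β=2, v≡1 (mod 5); (1|5)=+1, (1|5)=+1; sign (−1)^0·+1^2·+1^4 = +1.
(a,b)_∞: sgn(21)=+, sgn(-13566)=−, so +1.
(a,b)_7: α=3, u≡5; β=1, v≡2 (mod 7); (5|7)=-1, (2|7)=+1; sign (−1)^1·-1^1·+1^3 = +1.
(a,b)_2: α=-14, β=-7; u≡5, v≡1 (mod 8); ε(u)ε(v)=0·0, αω(v)=-14·0, βω(u)=-7·1; sum ≡ 1  ⇒  -1.
(21, -13566 / ℚ) ramifies at {2, 19}: a division algebra.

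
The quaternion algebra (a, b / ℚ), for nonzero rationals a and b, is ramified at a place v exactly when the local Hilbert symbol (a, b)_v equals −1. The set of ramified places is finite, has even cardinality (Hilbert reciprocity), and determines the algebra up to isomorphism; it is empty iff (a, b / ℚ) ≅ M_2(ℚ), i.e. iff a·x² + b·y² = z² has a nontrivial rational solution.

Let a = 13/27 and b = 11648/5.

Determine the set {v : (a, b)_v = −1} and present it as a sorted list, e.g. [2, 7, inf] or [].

Mod squares: a ≡ 39, b ≡ 910. Check v ∈ {∞, 2, 3, 5, 7, 13}.
v=5: a=5^0·(≡4), b=5^-1·(≡3) mod 5; (4|5)=+1, (3|5)=-1; (−1)^{0·-1·2}·(+1)^-1·(-1)^0 = +1.
v=13: a=13^1·(≡1), b=13^1·(≡5) mod 13; (1|13)=+1, (5|13)=-1; (−1)^{1·1·6}·(+1)^1·(-1)^1 = -1.
v=3: a=3^-3·(≡1), b=3^0·(≡1) mod 3; (1|3)=+1, (1|3)=+1; (−1)^{-3·0·1}·(+1)^0·(+1)^-3 = +1.
v=2: v_2(a)=0, v_2(b)=7; units ≡ 7, 7 (mod 8); ε·ε+αω+βω = 1·1+0·0+7·0 ≡ 1  ⇒  (a,b)_2 = -1.
v=∞: 39 > 0 and 910 > 0  ⇒  (a,b)_∞ = +1.
v=7: a=7^0·(≡1), b=7^1·(≡1) mod 7; (1|7)=+1, (1|7)=+1; (−1)^{0·1·3}·(+1)^1·(+1)^0 = +1.
(39, 910 / ℚ) ramifies at {2, 13}: a division algebra.

[2, 13]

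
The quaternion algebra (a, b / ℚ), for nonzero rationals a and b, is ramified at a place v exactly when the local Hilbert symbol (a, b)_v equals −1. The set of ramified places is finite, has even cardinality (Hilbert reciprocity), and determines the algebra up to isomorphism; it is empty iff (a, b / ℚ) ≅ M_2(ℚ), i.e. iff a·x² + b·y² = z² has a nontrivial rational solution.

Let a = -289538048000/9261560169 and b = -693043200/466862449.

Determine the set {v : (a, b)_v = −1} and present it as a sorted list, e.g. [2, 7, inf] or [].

Mod squares: a ≡ -5, b ≡ -47. Check v ∈ {∞, 2, 3, 5, 17, 31, 37, 41, 47}.
v=17: a=17^-4·(≡3), b=17^-2·(≡1) mod 17; (3|17)=-1, (1|17)=+1; (−1)^{-4·-2·8}·(-1)^-2·(+1)^-4 = +1.
v=3: a=3^-4·(≡1), b=3^2·(≡1) mod 3; (1|3)=+1, (1|3)=+1; (−1)^{-4·2·1}·(+1)^2·(+1)^-4 = +1.
v=37: a=37^-2·(≡5), b=37^0·(≡26) mod 37; (5|37)=-1, (26|37)=+1; (−1)^{-2·0·18}·(-1)^0·(+1)^-2 = +1.
v=5: a=5^3·(≡4), b=5^2·(≡3) mod 5; (4|5)=+1, (3|5)=-1; (−1)^{3·2·2}·(+1)^2·(-1)^3 = -1.
v=47: a=47^2·(≡3), b=47^1·(≡40) mod 47; (3|47)=+1, (40|47)=-1; (−1)^{2·1·23}·(+1)^1·(-1)^2 = +1.
v=∞: -5 < 0 and -47 < 0  ⇒  (a,b)_∞ = -1.
v=2: v_2(a)=20, v_2(b)=16; units ≡ 3, 1 (mod 8); ε·ε+αω+βω = 1·0+20·0+16·1 ≡ 0  ⇒  (a,b)_2 = +1.
v=31: a=31^0·(≡26), b=31^-2·(≡30) mod 31; (26|31)=-1, (30|31)=-1; (−1)^{0·-2·15}·(-1)^-2·(-1)^0 = +1.
v=41: a=41^0·(≡37), b=41^-2·(≡22) mod 41; (37|41)=+1, (22|41)=-1; (−1)^{0·-2·20}·(+1)^-2·(-1)^0 = +1.
|Ram(-5, -47)| = 2, even; anisotropic at {5, ∞}.

[5, inf]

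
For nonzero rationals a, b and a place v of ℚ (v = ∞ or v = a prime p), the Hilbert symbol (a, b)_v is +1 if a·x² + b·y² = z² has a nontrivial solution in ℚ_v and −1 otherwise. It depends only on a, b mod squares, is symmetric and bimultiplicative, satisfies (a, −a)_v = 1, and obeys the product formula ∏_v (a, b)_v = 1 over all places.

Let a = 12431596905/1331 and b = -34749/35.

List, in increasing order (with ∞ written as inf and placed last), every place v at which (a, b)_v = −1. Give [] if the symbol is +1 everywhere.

(a, b) ≡ (1155, -15015) mod (ℚ^×)²; places V = {2, 3, 5, 7, 11, 13, 31, ∞}.
(a,b)_∞: sgn(1155)=+, sgn(-15015)=−, so +1.
(a,b)_11: α=-3, u≡2; β=1, v≡10 (mod 11); (2|11)=-1, (10|11)=-1; sign (−1)^1·-1^1·-1^-3 = -1.
(a,b)_5: α=1, u≡1; β=-1, v≡3 (mod 5); (1|5)=+1, (3|5)=-1; sign (−1)^0·+1^-1·-1^1 = -1.
(a,b)_2: α=0, β=0; u≡3, v≡1 (mod 8); ε(u)ε(v)=1·0, αω(v)=0·0, βω(u)=0·1; sum ≡ 0  ⇒  +1.
(a,b)_13: α=2, u≡5; β=1, v≡2 (mod 13); (5|13)=-1, (2|13)=-1; sign (−1)^0·-1^1·-1^2 = -1.
(a,b)_3: α=7, u≡1; β=5, v≡2 (mod 3); (1|3)=+1, (2|3)=-1; sign (−1)^1·+1^5·-1^7 = +1.
(a,b)_31: α=2, u≡20; β=0, v≡16 (mod 31); (20|31)=+1, (16|31)=+1; sign (−1)^0·+1^0·+1^2 = +1.
(a,b)_7: α=1, u≡2; β=-1, v≡4 (mod 7); (2|7)=+1, (4|7)=+1; sign (−1)^1·+1^-1·+1^1 = -1.
(1155, -15015 / ℚ) ramifies at {5, 7, 11, 13}: a division algebra.

[5, 7, 11, 13]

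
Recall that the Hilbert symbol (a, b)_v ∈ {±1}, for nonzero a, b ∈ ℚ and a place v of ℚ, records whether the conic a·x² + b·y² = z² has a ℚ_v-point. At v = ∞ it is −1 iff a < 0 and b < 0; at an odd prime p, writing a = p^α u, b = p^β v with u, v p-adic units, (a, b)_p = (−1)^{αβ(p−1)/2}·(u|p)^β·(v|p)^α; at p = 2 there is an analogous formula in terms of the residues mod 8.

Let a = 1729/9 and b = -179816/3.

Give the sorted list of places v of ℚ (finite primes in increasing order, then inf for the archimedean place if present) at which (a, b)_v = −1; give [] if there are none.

[13, 19]

Mod squares: a ≡ 1729, b ≡ -798. Check v ∈ {∞, 2, 3, 7, 13, 19}.
v=3: a=3^-2·(≡1), b=3^-1·(≡1) mod 3; (1|3)=+1, (1|3)=+1; (−1)^{-2·-1·1}·(+1)^-1·(+1)^-2 = +1.
v=7: a=7^1·(≡1), b=7^1·(≡3) mod 7; (1|7)=+1, (3|7)=-1; (−1)^{1·1·3}·(+1)^1·(-1)^1 = +1.
v=19: a=19^1·(≡8), b=19^1·(≡12) mod 19; (8|19)=-1, (12|19)=-1; (−1)^{1·1·9}·(-1)^1·(-1)^1 = -1.
v=13: a=13^1·(≡9), b=13^2·(≡5) mod 13; (9|13)=+1, (5|13)=-1; (−1)^{1·2·6}·(+1)^2·(-1)^1 = -1.
v=2: v_2(a)=0, v_2(b)=3; units ≡ 1, 1 (mod 8); ε·ε+αω+βω = 0·0+0·0+3·0 ≡ 0  ⇒  (a,b)_2 = +1.
v=∞: 1729 > 0 and -798 < 0  ⇒  (a,b)_∞ = +1.
(1729, -798 / ℚ) ramifies at {13, 19}: a division algebra.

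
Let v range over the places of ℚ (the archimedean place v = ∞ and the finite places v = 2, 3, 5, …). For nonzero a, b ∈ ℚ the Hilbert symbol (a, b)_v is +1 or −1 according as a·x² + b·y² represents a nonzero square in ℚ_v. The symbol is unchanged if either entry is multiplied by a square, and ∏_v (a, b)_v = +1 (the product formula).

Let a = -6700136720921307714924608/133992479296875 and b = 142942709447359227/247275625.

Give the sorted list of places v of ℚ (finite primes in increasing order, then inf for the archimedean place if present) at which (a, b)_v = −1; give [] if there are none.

[3, 23]

(a, b) ≡ (-742371, 4701683) mod (ℚ^×)²; places V = {2, 3, 5, 7, 17, 19, 23, 29, 31, 37, 53, ∞}.
(a,b)_2: α=6, β=0; u≡5, v≡3 (mod 8); ε(u)ε(v)=0·1, αω(v)=6·1, βω(u)=0·1; sum ≡ 0  ⇒  +1.
(a,b)_5: α=-8, u≡1; β=-4, v≡2 (mod 5); (1|5)=+1, (2|5)=-1; sign (−1)^0·+1^-4·-1^-8 = +1.
(a,b)_∞: sgn(-742371)=−, sgn(4701683)=+, so +1.
(a,b)_29: α=1, u≡18; β=1, v≡10 (mod 29); (18|29)=-1, (10|29)=-1; sign (−1)^0·-1^1·-1^1 = +1.
(a,b)_7: α=3, u≡1; β=3, v≡5 (mod 7); (1|7)=+1, (5|7)=-1; sign (−1)^1·+1^3·-1^3 = +1.
(a,b)_17: α=-4, u≡4; β=-2, v≡7 (mod 17); (4|17)=+1, (7|17)=-1; sign (−1)^0·+1^-2·-1^-4 = +1.
(a,b)_53: α=1, u≡4; β=1, v≡1 (mod 53); (4|53)=+1, (1|53)=+1; sign (−1)^0·+1^1·+1^1 = +1.
(a,b)_37: α=-2, u≡28; β=-2, v≡19 (mod 37); (28|37)=+1, (19|37)=-1; sign (−1)^0·+1^-2·-1^-2 = +1.
(a,b)_31: α=2, u≡11; β=0, v≡29 (mod 31); (11|31)=-1, (29|31)=-1; sign (−1)^0·-1^0·-1^2 = +1.
(a,b)_23: α=3, u≡5; β=3, v≡11 (mod 23); (5|23)=-1, (11|23)=-1; sign (−1)^1·-1^3·-1^3 = -1.
(a,b)_19: α=8, u≡7; β=5, v≡11 (mod 19); (7|19)=+1, (11|19)=+1; sign (−1)^0·+1^5·+1^8 = +1.
(a,b)_3: α=-1, u≡1; β=2, v≡2 (mod 3); (1|3)=+1, (2|3)=-1; sign (−1)^0·+1^2·-1^-1 = -1.
Ram(-742371, 4701683) = {3, 23}; no ℚ_3-point on the conic.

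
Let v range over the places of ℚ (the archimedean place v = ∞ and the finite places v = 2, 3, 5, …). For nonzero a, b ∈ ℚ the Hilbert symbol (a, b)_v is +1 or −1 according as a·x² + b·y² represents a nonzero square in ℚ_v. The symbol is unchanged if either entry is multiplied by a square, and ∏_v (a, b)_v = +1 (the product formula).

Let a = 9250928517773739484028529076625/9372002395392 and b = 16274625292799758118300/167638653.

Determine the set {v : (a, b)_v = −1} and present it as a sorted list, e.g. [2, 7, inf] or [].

Mod squares: a ≡ 23783045, b ≡ 2956811. Check v ∈ {∞, 2, 3, 5, 7, 11, 13, 17, 19, 23, 29, 31, 37, 43}.
v=17: a=17^4·(≡12), b=17^2·(≡2) mod 17; (12|17)=-1, (2|17)=+1; (−1)^{4·2·8}·(-1)^2·(+1)^4 = +1.
v=7: a=7^-4·(≡6), b=7^-2·(≡1) mod 7; (6|7)=-1, (1|7)=+1; (−1)^{-4·-2·3}·(-1)^-2·(+1)^-4 = +1.
v=19: a=19^-4·(≡4), b=19^-2·(≡2) mod 19; (4|19)=+1, (2|19)=-1; (−1)^{-4·-2·9}·(+1)^-2·(-1)^-4 = +1.
v=3: a=3^-2·(≡2), b=3^-6·(≡2) mod 3; (2|3)=-1, (2|3)=-1; (−1)^{-2·-6·1}·(-1)^-6·(-1)^-2 = +1.
v=13: a=13^-1·(≡1), b=13^-1·(≡3) mod 13; (1|13)=+1, (3|13)=+1; (−1)^{-1·-1·6}·(+1)^-1·(+1)^-1 = +1.
v=2: v_2(a)=-8, v_2(b)=2; units ≡ 5, 3 (mod 8); ε·ε+αω+βω = 0·1+-8·1+2·1 ≡ 0  ⇒  (a,b)_2 = +1.
v=37: a=37^3·(≡16), b=37^2·(≡25) mod 37; (16|37)=+1, (25|37)=+1; (−1)^{3·2·18}·(+1)^2·(+1)^3 = +1.
v=31: a=31^1·(≡2), b=31^1·(≡5) mod 31; (2|31)=+1, (5|31)=+1; (−1)^{1·1·15}·(+1)^1·(+1)^1 = -1.
v=∞: 23783045 > 0 and 2956811 > 0  ⇒  (a,b)_∞ = +1.
v=43: a=43^6·(≡7), b=43^4·(≡39) mod 43; (7|43)=-1, (39|43)=-1; (−1)^{6·4·21}·(-1)^4·(-1)^6 = +1.
v=29: a=29^1·(≡15), b=29^1·(≡4) mod 29; (15|29)=-1, (4|29)=+1; (−1)^{1·1·14}·(-1)^1·(+1)^1 = -1.
v=11: a=11^1·(≡4), b=11^1·(≡9) mod 11; (4|11)=+1, (9|11)=+1; (−1)^{1·1·5}·(+1)^1·(+1)^1 = -1.
v=23: a=23^4·(≡10), b=23^3·(≡10) mod 23; (10|23)=-1, (10|23)=-1; (−1)^{4·3·11}·(-1)^3·(-1)^4 = -1.
v=5: a=5^3·(≡4), b=5^2·(≡4) mod 5; (4|5)=+1, (4|5)=+1; (−1)^{3·2·2}·(+1)^2·(+1)^3 = +1.
|Ram(23783045, 2956811)| = 4, even; anisotropic at {11, 23, 29, 31}.

[11, 23, 29, 31]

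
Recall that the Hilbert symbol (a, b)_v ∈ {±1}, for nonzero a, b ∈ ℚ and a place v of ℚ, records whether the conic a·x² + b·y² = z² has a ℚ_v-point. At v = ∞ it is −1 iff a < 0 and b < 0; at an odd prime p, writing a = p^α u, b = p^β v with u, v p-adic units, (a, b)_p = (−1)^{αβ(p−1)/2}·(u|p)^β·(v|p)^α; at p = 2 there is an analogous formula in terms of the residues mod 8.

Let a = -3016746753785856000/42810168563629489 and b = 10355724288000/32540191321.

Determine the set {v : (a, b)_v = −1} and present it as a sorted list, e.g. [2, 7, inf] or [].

(a, b) ≡ (-910, 130) mod (ℚ^×)²; places V = {2, 3, 5, 7, 11, 13, 17, 23, 31, 37, ∞}.
(a,b)_2: α=19, β=15; u≡1, v≡1 (mod 8); ε(u)ε(v)=0·0, αω(v)=19·0, βω(u)=15·0; sum ≡ 0  ⇒  +1.
(a,b)_11: α=-2, u≡1; β=-2, v≡9 (mod 11); (1|11)=+1, (9|11)=+1; sign (−1)^0·+1^-2·+1^-2 = +1.
(a,b)_23: α=-4, u≡22; β=-4, v≡10 (mod 23); (22|23)=-1, (10|23)=-1; sign (−1)^0·-1^-4·-1^-4 = +1.
(a,b)_5: α=3, u≡3; β=3, v≡4 (mod 5); (3|5)=-1, (4|5)=+1; sign (−1)^0·-1^3·+1^3 = -1.
(a,b)_3: α=6, u≡2; β=4, v≡1 (mod 3); (2|3)=-1, (1|3)=+1; sign (−1)^0·-1^4·+1^6 = +1.
(a,b)_31: α=-4, u≡4; β=-2, v≡27 (mod 31); (4|31)=+1, (27|31)=-1; sign (−1)^0·+1^-2·-1^-4 = +1.
(a,b)_17: α=2, u≡9; β=0, v≡14 (mod 17); (9|17)=+1, (14|17)=-1; sign (−1)^0·+1^0·-1^2 = +1.
(a,b)_13: α=1, u≡11; β=1, v≡12 (mod 13); (11|13)=-1, (12|13)=+1; sign (−1)^0·-1^1·+1^1 = -1.
(a,b)_∞: sgn(-910)=−, sgn(130)=+, so +1.
(a,b)_7: α=5, u≡3; β=4, v≡4 (mod 7); (3|7)=-1, (4|7)=+1; sign (−1)^0·-1^4·+1^5 = +1.
(a,b)_37: α=-2, u≡8; β=0, v≡31 (mod 37); (8|37)=-1, (31|37)=-1; sign (−1)^0·-1^0·-1^-2 = +1.
|Ram(-910, 130)| = 2, even; anisotropic at {5, 13}.

[5, 13]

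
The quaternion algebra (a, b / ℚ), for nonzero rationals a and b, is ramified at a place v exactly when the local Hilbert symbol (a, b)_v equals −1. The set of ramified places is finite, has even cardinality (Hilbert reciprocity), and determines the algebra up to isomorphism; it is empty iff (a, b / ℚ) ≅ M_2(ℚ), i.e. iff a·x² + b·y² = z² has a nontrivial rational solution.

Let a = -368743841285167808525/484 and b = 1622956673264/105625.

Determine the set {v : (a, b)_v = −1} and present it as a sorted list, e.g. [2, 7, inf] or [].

(a, b) ≡ (-29, 65231) mod (ℚ^×)²; places V = {2, 5, 11, 13, 29, 37, 41, 43, ∞}.
(a,b)_∞: sgn(-29)=−, sgn(65231)=+, so +1.
(a,b)_29: α=5, u≡16; β=2, v≡14 (mod 29); (16|29)=+1, (14|29)=-1; sign (−1)^0·+1^2·-1^5 = -1.
(a,b)_13: α=2, u≡1; β=-2, v≡4 (mod 13); (1|13)=+1, (4|13)=+1; sign (−1)^0·+1^-2·+1^2 = +1.
(a,b)_2: α=-2, β=4; u≡3, v≡7 (mod 8); ε(u)ε(v)=1·1, αω(v)=-2·0, βω(u)=4·1; sum ≡ 1  ⇒  -1.
(a,b)_5: α=2, u≡1; β=-4, v≡1 (mod 5); (1|5)=+1, (1|5)=+1; sign (−1)^0·+1^-4·+1^2 = +1.
(a,b)_41: α=2, u≡34; β=1, v≡8 (mod 41); (34|41)=-1, (8|41)=+1; sign (−1)^0·-1^1·+1^2 = -1.
(a,b)_37: α=2, u≡17; β=1, v≡23 (mod 37); (17|37)=-1, (23|37)=-1; sign (−1)^0·-1^1·-1^2 = -1.
(a,b)_11: α=-2, u≡3; β=0, v≡1 (mod 11); (3|11)=+1, (1|11)=+1; sign (−1)^0·+1^0·+1^-2 = +1.
(a,b)_43: α=2, u≡1; β=3, v≡8 (mod 43); (1|43)=+1, (8|43)=-1; sign (−1)^0·+1^3·-1^2 = +1.
Ram(-29, 65231) = {2, 29, 37, 41}; no ℚ_2-point on the conic.

[2, 29, 37, 41]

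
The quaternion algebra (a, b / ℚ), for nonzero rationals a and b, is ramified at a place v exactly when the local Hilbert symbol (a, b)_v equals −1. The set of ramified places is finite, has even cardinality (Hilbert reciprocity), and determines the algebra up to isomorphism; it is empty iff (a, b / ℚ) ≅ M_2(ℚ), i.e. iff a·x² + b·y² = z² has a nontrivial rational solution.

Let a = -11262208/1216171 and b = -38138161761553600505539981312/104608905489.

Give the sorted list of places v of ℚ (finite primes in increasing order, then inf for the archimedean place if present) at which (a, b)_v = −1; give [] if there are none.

[7, 19, 23, inf]

Mod squares: a ≡ -835867, b ≡ -271975240327. Check v ∈ {∞, 2, 3, 7, 11, 19, 23, 29, 37, 41, 43, 47}.
v=11: a=11^-2·(≡4), b=11^-6·(≡9) mod 11; (4|11)=+1, (9|11)=+1; (−1)^{-2·-6·5}·(+1)^-6·(+1)^-2 = +1.
v=23: a=23^-2·(≡5), b=23^1·(≡19) mod 23; (5|23)=-1, (19|23)=-1; (−1)^{-2·1·11}·(-1)^1·(-1)^-2 = -1.
v=29: a=29^1·(≡21), b=29^3·(≡26) mod 29; (21|29)=-1, (26|29)=-1; (−1)^{1·3·14}·(-1)^3·(-1)^1 = +1.
v=2: v_2(a)=8, v_2(b)=12; units ≡ 5, 1 (mod 8); ε·ε+αω+βω = 0·0+8·0+12·1 ≡ 0  ⇒  (a,b)_2 = +1.
v=19: a=19^-1·(≡17), b=19^3·(≡5) mod 19; (17|19)=+1, (5|19)=+1; (−1)^{-1·3·9}·(+1)^3·(+1)^-1 = -1.
v=3: a=3^0·(≡2), b=3^-10·(≡2) mod 3; (2|3)=-1, (2|3)=-1; (−1)^{0·-10·1}·(-1)^-10·(-1)^0 = +1.
v=41: a=41^1·(≡40), b=41^3·(≡10) mod 41; (40|41)=+1, (10|41)=+1; (−1)^{1·3·20}·(+1)^3·(+1)^1 = +1.
v=7: a=7^0·(≡3), b=7^3·(≡1) mod 7; (3|7)=-1, (1|7)=+1; (−1)^{0·3·3}·(-1)^3·(+1)^0 = -1.
v=43: a=43^0·(≡4), b=43^1·(≡27) mod 43; (4|43)=+1, (27|43)=-1; (−1)^{0·1·21}·(+1)^1·(-1)^0 = +1.
v=47: a=47^0·(≡21), b=47^1·(≡17) mod 47; (21|47)=+1, (17|47)=+1; (−1)^{0·1·23}·(+1)^1·(+1)^0 = +1.
v=37: a=37^1·(≡7), b=37^3·(≡28) mod 37; (7|37)=+1, (28|37)=+1; (−1)^{1·3·18}·(+1)^3·(+1)^1 = +1.
v=∞: -835867 < 0 and -271975240327 < 0  ⇒  (a,b)_∞ = -1.
Ram(-835867, -271975240327) = {7, 19, 23, ∞}; no ℚ_7-point on the conic.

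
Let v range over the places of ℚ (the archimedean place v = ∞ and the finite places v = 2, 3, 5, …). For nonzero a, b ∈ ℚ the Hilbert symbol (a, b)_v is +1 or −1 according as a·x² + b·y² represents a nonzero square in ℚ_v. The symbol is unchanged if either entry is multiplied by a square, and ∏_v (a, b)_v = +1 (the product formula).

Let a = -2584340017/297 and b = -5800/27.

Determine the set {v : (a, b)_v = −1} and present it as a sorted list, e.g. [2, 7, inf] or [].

[11, 29, 31, inf]

(a, b) ≡ (-7161, -174) mod (ℚ^×)²; places V = {2, 3, 5, 7, 11, 17, 29, 31, ∞}.
(a,b)_17: α=2, u≡9; β=0, v≡15 (mod 17); (9|17)=+1, (15|17)=+1; sign (−1)^0·+1^0·+1^2 = +1.
(a,b)_11: α=-1, u≡1; β=0, v≡6 (mod 11); (1|11)=+1, (6|11)=-1; sign (−1)^0·+1^0·-1^-1 = -1.
(a,b)_3: α=-3, u≡1; β=-3, v≡2 (mod 3); (1|3)=+1, (2|3)=-1; sign (−1)^1·+1^-3·-1^-3 = +1.
(a,b)_29: α=2, u≡11; β=1, v≡13 (mod 29); (11|29)=-1, (13|29)=+1; sign (−1)^0·-1^1·+1^2 = -1.
(a,b)_5: α=0, u≡4; β=2, v≡4 (mod 5); (4|5)=+1, (4|5)=+1; sign (−1)^0·+1^2·+1^0 = +1.
(a,b)_31: α=1, u≡30; β=0, v≡24 (mod 31); (30|31)=-1, (24|31)=-1; sign (−1)^0·-1^0·-1^1 = -1.
(a,b)_2: α=0, β=3; u≡7, v≡1 (mod 8); ε(u)ε(v)=1·0, αω(v)=0·0, βω(u)=3·0; sum ≡ 0  ⇒  +1.
(a,b)_∞: sgn(-7161)=−, sgn(-174)=−, so -1.
(a,b)_7: α=3, u≡5; β=0, v≡4 (mod 7); (5|7)=-1, (4|7)=+1; sign (−1)^0·-1^0·+1^3 = +1.
(-7161, -174 / ℚ) ramifies at {11, 29, 31, ∞}: a division algebra.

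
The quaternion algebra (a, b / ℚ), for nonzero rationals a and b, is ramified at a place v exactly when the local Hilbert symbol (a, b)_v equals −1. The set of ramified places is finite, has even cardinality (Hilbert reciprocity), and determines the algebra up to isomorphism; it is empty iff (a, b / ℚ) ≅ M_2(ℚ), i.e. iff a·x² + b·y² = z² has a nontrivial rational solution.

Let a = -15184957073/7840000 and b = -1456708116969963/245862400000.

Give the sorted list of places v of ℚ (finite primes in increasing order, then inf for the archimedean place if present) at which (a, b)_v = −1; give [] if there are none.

[5, 17, 19, inf]

Mod squares: a ≡ -17, b ≡ -6270. Check v ∈ {∞, 2, 3, 5, 7, 11, 13, 17, 19}.
v=13: a=13^2·(≡3), b=13^2·(≡3) mod 13; (3|13)=+1, (3|13)=+1; (−1)^{2·2·6}·(+1)^2·(+1)^2 = +1.
v=11: a=11^4·(≡5), b=11^5·(≡10) mod 11; (5|11)=+1, (10|11)=-1; (−1)^{4·5·5}·(+1)^5·(-1)^4 = +1.
v=3: a=3^0·(≡1), b=3^3·(≡1) mod 3; (1|3)=+1, (1|3)=+1; (−1)^{0·3·1}·(+1)^3·(+1)^0 = +1.
v=19: a=19^2·(≡15), b=19^3·(≡2) mod 19; (15|19)=-1, (2|19)=-1; (−1)^{2·3·9}·(-1)^3·(-1)^2 = -1.
v=7: a=7^-2·(≡1), b=7^-4·(≡1) mod 7; (1|7)=+1, (1|7)=+1; (−1)^{-2·-4·3}·(+1)^-4·(+1)^-2 = +1.
v=2: v_2(a)=-8, v_2(b)=-15; units ≡ 7, 1 (mod 8); ε·ε+αω+βω = 1·0+-8·0+-15·0 ≡ 0  ⇒  (a,b)_2 = +1.
v=5: a=5^-4·(≡3), b=5^-5·(≡4) mod 5; (3|5)=-1, (4|5)=+1; (−1)^{-4·-5·2}·(-1)^-5·(+1)^-4 = -1.
v=17: a=17^1·(≡2), b=17^2·(≡14) mod 17; (2|17)=+1, (14|17)=-1; (−1)^{1·2·8}·(+1)^2·(-1)^1 = -1.
v=∞: -17 < 0 and -6270 < 0  ⇒  (a,b)_∞ = -1.
|Ram(-17, -6270)| = 4, even; anisotropic at {5, 17, 19, ∞}.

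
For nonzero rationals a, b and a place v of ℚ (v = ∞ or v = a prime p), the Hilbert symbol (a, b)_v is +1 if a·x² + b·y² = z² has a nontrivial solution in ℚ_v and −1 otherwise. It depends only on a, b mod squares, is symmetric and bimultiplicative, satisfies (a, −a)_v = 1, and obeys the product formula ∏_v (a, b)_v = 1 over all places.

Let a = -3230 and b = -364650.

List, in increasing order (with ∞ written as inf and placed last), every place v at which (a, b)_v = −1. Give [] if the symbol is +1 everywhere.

(a, b) ≡ (-3230, -14586) mod (ℚ^×)²; places V = {2, 3, 5, 11, 13, 17, 19, ∞}.
(a,b)_17: α=1, u≡14; β=1, v≡4 (mod 17); (14|17)=-1, (4|17)=+1; sign (−1)^0·-1^1·+1^1 = -1.
(a,b)_11: α=0, u≡4; β=1, v≡4 (mod 11); (4|11)=+1, (4|11)=+1; sign (−1)^0·+1^1·+1^0 = +1.
(a,b)_∞: sgn(-3230)=−, sgn(-14586)=−, so -1.
(a,b)_5: α=1, u≡4; β=2, v≡4 (mod 5); (4|5)=+1, (4|5)=+1; sign (−1)^0·+1^2·+1^1 = +1.
(a,b)_13: α=0, u≡7; β=1, v≡4 (mod 13); (7|13)=-1, (4|13)=+1; sign (−1)^0·-1^1·+1^0 = -1.
(a,b)_3: α=0, u≡1; β=1, v≡1 (mod 3); (1|3)=+1, (1|3)=+1; sign (−1)^0·+1^1·+1^0 = +1.
(a,b)_19: α=1, u≡1; β=0, v≡17 (mod 19); (1|19)=+1, (17|19)=+1; sign (−1)^0·+1^0·+1^1 = +1.
(a,b)_2: α=1, β=1; u≡1, v≡3 (mod 8); ε(u)ε(v)=0·1, αω(v)=1·1, βω(u)=1·0; sum ≡ 1  ⇒  -1.
Ram(-3230, -14586) = {2, 13, 17, ∞}; no ℚ_2-point on the conic.

[2, 13, 17, inf]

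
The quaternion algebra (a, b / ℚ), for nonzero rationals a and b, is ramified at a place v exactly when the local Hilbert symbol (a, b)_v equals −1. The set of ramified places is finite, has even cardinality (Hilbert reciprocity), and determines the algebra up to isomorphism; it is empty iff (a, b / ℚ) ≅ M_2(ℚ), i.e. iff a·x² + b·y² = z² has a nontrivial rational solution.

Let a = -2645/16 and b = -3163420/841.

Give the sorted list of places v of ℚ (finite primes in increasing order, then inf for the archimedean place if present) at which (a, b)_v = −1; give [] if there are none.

(a, b) ≡ (-5, -1495) mod (ℚ^×)²; places V = {2, 5, 13, 23, 29, ∞}.
(a,b)_2: α=-4, β=2; u≡3, v≡1 (mod 8); ε(u)ε(v)=1·0, αω(v)=-4·0, βω(u)=2·1; sum ≡ 0  ⇒  +1.
(a,b)_∞: sgn(-5)=−, sgn(-1495)=−, so -1.
(a,b)_29: α=0, u≡25; β=-2, v≡16 (mod 29); (25|29)=+1, (16|29)=+1; sign (−1)^0·+1^-2·+1^0 = +1.
(a,b)_23: α=2, u≡4; β=3, v≡3 (mod 23); (4|23)=+1, (3|23)=+1; sign (−1)^0·+1^3·+1^2 = +1.
(a,b)_5: α=1, u≡1; β=1, v≡1 (mod 5); (1|5)=+1, (1|5)=+1; sign (−1)^0·+1^1·+1^1 = +1.
(a,b)_13: α=0, u≡11; β=1, v≡8 (mod 13); (11|13)=-1, (8|13)=-1; sign (−1)^0·-1^1·-1^0 = -1.
(-5, -1495 / ℚ) ramifies at {13, ∞}: a division algebra.

[13, inf]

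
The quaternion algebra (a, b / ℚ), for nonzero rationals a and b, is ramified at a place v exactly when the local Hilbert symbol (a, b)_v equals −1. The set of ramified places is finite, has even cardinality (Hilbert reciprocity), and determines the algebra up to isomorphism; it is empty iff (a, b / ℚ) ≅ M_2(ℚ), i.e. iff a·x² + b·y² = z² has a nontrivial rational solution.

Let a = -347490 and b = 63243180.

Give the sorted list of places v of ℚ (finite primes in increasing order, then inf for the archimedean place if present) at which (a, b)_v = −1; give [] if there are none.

[3, 5, 11, 13]

(a, b) ≡ (-4290, 1155) mod (ℚ^×)²; places V = {2, 3, 5, 7, 11, 13, ∞}.
(a,b)_7: α=0, u≡4; β=1, v≡1 (mod 7); (4|7)=+1, (1|7)=+1; sign (−1)^0·+1^1·+1^0 = +1.
(a,b)_3: α=5, u≡1; β=5, v≡1 (mod 3); (1|3)=+1, (1|3)=+1; sign (−1)^1·+1^5·+1^5 = -1.
(a,b)_11: α=1, u≡2; β=1, v≡10 (mod 11); (2|11)=-1, (10|11)=-1; sign (−1)^1·-1^1·-1^1 = -1.
(a,b)_5: α=1, u≡2; β=1, v≡1 (mod 5); (2|5)=-1, (1|5)=+1; sign (−1)^0·-1^1·+1^1 = -1.
(a,b)_13: α=1, u≡11; β=2, v≡2 (mod 13); (11|13)=-1, (2|13)=-1; sign (−1)^0·-1^2·-1^1 = -1.
(a,b)_2: α=1, β=2; u≡7, v≡3 (mod 8); ε(u)ε(v)=1·1, αω(v)=1·1, βω(u)=2·0; sum ≡ 0  ⇒  +1.
(a,b)_∞: sgn(-4290)=−, sgn(1155)=+, so +1.
|Ram(-4290, 1155)| = 4, even; anisotropic at {3, 5, 11, 13}.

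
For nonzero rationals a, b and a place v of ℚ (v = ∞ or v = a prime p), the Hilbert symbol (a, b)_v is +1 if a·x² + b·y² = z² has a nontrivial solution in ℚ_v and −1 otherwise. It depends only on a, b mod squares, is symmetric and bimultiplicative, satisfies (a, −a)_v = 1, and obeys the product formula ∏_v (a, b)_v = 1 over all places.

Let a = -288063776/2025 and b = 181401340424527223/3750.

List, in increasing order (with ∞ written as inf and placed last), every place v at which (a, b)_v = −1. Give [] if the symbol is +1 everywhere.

(a, b) ≡ (-34034, 858) mod (ℚ^×)²; places V = {2, 3, 5, 7, 11, 13, 17, 23, ∞}.
(a,b)_13: α=1, u≡6; β=5, v≡1 (mod 13); (6|13)=-1, (1|13)=+1; sign (−1)^0·-1^5·+1^1 = -1.
(a,b)_2: α=5, β=-1; u≡7, v≡5 (mod 8); ε(u)ε(v)=1·0, αω(v)=5·1, βω(u)=-1·0; sum ≡ 1  ⇒  -1.
(a,b)_17: α=1, u≡13; β=2, v≡1 (mod 17); (13|17)=+1, (1|17)=+1; sign (−1)^0·+1^2·+1^1 = +1.
(a,b)_∞: sgn(-34034)=−, sgn(858)=+, so +1.
(a,b)_11: α=1, u≡7; β=3, v≡9 (mod 11); (7|11)=-1, (9|11)=+1; sign (−1)^1·-1^3·+1^1 = +1.
(a,b)_3: α=-4, u≡1; β=-1, v≡1 (mod 3); (1|3)=+1, (1|3)=+1; sign (−1)^0·+1^-1·+1^-4 = +1.
(a,b)_5: α=-2, u≡4; β=-4, v≡3 (mod 5); (4|5)=+1, (3|5)=-1; sign (−1)^0·+1^-4·-1^-2 = +1.
(a,b)_23: α=2, u≡4; β=2, v≡22 (mod 23); (4|23)=+1, (22|23)=-1; sign (−1)^0·+1^2·-1^2 = +1.
(a,b)_7: α=1, u≡5; β=4, v≡4 (mod 7); (5|7)=-1, (4|7)=+1; sign (−1)^0·-1^4·+1^1 = +1.
|Ram(-34034, 858)| = 2, even; anisotropic at {2, 13}.

[2, 13]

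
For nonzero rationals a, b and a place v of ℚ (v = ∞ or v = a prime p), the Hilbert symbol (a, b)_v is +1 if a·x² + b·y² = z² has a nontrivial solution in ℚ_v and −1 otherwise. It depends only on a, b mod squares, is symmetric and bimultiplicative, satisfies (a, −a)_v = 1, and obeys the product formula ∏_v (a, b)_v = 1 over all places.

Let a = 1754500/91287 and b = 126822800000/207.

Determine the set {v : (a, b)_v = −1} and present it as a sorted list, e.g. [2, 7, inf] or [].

[2, 13, 23, 29]

(a, b) ≡ (3335, 86710) mod (ℚ^×)²; places V = {2, 3, 5, 7, 11, 13, 23, 29, ∞}.
(a,b)_∞: sgn(3335)=+, sgn(86710)=+, so +1.
(a,b)_7: α=-2, u≡6; β=0, v≡2 (mod 7); (6|7)=-1, (2|7)=+1; sign (−1)^0·-1^0·+1^-2 = +1.
(a,b)_5: α=3, u≡3; β=5, v≡3 (mod 5); (3|5)=-1, (3|5)=-1; sign (−1)^0·-1^5·-1^3 = +1.
(a,b)_29: α=1, u≡22; β=3, v≡17 (mod 29); (22|29)=+1, (17|29)=-1; sign (−1)^0·+1^3·-1^1 = -1.
(a,b)_2: α=2, β=7; u≡7, v≡3 (mod 8); ε(u)ε(v)=1·1, αω(v)=2·1, βω(u)=7·0; sum ≡ 1  ⇒  -1.
(a,b)_11: α=2, u≡10; β=0, v≡8 (mod 11); (10|11)=-1, (8|11)=-1; sign (−1)^0·-1^0·-1^2 = +1.
(a,b)_23: α=-1, u≡17; β=-1, v≡22 (mod 23); (17|23)=-1, (22|23)=-1; sign (−1)^1·-1^-1·-1^-1 = -1.
(a,b)_13: α=0, u≡7; β=1, v≡10 (mod 13); (7|13)=-1, (10|13)=+1; sign (−1)^0·-1^1·+1^0 = -1.
(a,b)_3: α=-4, u≡2; β=-2, v≡1 (mod 3); (2|3)=-1, (1|3)=+1; sign (−1)^0·-1^-2·+1^-4 = +1.
Ram(3335, 86710) = {2, 13, 23, 29}; no ℚ_2-point on the conic.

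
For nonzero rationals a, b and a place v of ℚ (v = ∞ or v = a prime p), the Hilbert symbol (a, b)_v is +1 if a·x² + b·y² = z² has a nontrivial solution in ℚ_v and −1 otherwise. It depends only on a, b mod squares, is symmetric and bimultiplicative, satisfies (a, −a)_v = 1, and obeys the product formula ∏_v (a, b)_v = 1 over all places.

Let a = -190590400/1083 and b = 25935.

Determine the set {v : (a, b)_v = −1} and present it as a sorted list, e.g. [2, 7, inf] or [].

[2, 3, 5, 11, 17, 19]

(a, b) ≡ (-7293, 25935) mod (ℚ^×)²; places V = {2, 3, 5, 7, 11, 13, 17, 19, ∞}.
(a,b)_13: α=1, u≡7; β=1, v≡6 (mod 13); (7|13)=-1, (6|13)=-1; sign (−1)^0·-1^1·-1^1 = +1.
(a,b)_17: α=1, u≡8; β=0, v≡10 (mod 17); (8|17)=+1, (10|17)=-1; sign (−1)^0·+1^0·-1^1 = -1.
(a,b)_2: α=6, β=0; u≡3, v≡7 (mod 8); ε(u)ε(v)=1·1, αω(v)=6·0, βω(u)=0·1; sum ≡ 1  ⇒  -1.
(a,b)_∞: sgn(-7293)=−, sgn(25935)=+, so +1.
(a,b)_7: α=2, u≡4; β=1, v≡2 (mod 7); (4|7)=+1, (2|7)=+1; sign (−1)^0·+1^1·+1^2 = +1.
(a,b)_3: α=-1, u≡2; β=1, v≡2 (mod 3); (2|3)=-1, (2|3)=-1; sign (−1)^1·-1^1·-1^-1 = -1.
(a,b)_11: α=1, u≡6; β=0, v≡8 (mod 11); (6|11)=-1, (8|11)=-1; sign (−1)^0·-1^0·-1^1 = -1.
(a,b)_19: α=-2, u≡2; β=1, v≡16 (mod 19); (2|19)=-1, (16|19)=+1; sign (−1)^0·-1^1·+1^-2 = -1.
(a,b)_5: α=2, u≡3; β=1, v≡2 (mod 5); (3|5)=-1, (2|5)=-1; sign (−1)^0·-1^1·-1^2 = -1.
|Ram(-7293, 25935)| = 6, even; anisotropic at {2, 3, 5, 11, 17, 19}.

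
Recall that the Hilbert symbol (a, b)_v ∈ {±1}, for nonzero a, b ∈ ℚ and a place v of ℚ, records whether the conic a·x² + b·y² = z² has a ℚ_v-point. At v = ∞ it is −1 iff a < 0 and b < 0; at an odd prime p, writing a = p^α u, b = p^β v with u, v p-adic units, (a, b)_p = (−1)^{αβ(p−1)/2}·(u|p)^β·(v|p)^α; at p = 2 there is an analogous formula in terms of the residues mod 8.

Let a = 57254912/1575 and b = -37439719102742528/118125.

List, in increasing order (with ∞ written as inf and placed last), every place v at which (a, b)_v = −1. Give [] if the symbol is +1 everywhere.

(a, b) ≡ (391391, -3003) mod (ℚ^×)²; places V = {2, 3, 5, 7, 11, 13, 17, 23, ∞}.
(a,b)_23: α=1, u≡7; β=0, v≡14 (mod 23); (7|23)=-1, (14|23)=-1; sign (−1)^0·-1^0·-1^1 = -1.
(a,b)_3: α=-2, u≡2; β=-3, v≡1 (mod 3); (2|3)=-1, (1|3)=+1; sign (−1)^0·-1^-3·+1^-2 = -1.
(a,b)_2: α=10, β=18; u≡7, v≡5 (mod 8); ε(u)ε(v)=1·0, αω(v)=10·1, βω(u)=18·0; sum ≡ 0  ⇒  +1.
(a,b)_13: α=1, u≡3; β=5, v≡4 (mod 13); (3|13)=+1, (4|13)=+1; sign (−1)^0·+1^5·+1^1 = +1.
(a,b)_5: α=-2, u≡4; β=-4, v≡3 (mod 5); (4|5)=+1, (3|5)=-1; sign (−1)^0·+1^-4·-1^-2 = +1.
(a,b)_7: α=-1, u≡1; β=-1, v≡6 (mod 7); (1|7)=+1, (6|7)=-1; sign (−1)^1·+1^-1·-1^-1 = +1.
(a,b)_11: α=1, u≡6; β=3, v≡6 (mod 11); (6|11)=-1, (6|11)=-1; sign (−1)^1·-1^3·-1^1 = -1.
(a,b)_17: α=1, u≡6; β=2, v≡7 (mod 17); (6|17)=-1, (7|17)=-1; sign (−1)^0·-1^2·-1^1 = -1.
(a,b)_∞: sgn(391391)=+, sgn(-3003)=−, so +1.
|Ram(391391, -3003)| = 4, even; anisotropic at {3, 11, 17, 23}.

[3, 11, 17, 23]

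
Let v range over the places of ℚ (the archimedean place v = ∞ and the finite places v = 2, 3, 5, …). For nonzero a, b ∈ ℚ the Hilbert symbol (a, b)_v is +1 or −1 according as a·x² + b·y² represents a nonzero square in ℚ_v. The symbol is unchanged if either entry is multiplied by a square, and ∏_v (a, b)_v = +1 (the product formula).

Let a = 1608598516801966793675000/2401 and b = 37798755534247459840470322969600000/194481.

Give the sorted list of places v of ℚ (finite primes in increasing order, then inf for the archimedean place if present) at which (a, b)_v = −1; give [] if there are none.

[5, 11, 19, 23]

(a, b) ≡ (203870, 2901910) mod (ℚ^×)²; places V = {2, 3, 5, 7, 11, 13, 19, 23, 29, 31, 37, 53, ∞}.
(a,b)_31: α=2, u≡16; β=3, v≡30 (mod 31); (16|31)=+1, (30|31)=-1; sign (−1)^0·+1^3·-1^2 = +1.
(a,b)_29: α=3, u≡15; β=4, v≡23 (mod 29); (15|29)=-1, (23|29)=+1; sign (−1)^0·-1^4·+1^3 = +1.
(a,b)_∞: sgn(203870)=+, sgn(2901910)=+, so +1.
(a,b)_13: α=2, u≡12; β=2, v≡8 (mod 13); (12|13)=+1, (8|13)=-1; sign (−1)^0·+1^2·-1^2 = +1.
(a,b)_11: α=2, u≡2; β=3, v≡7 (mod 11); (2|11)=-1, (7|11)=-1; sign (−1)^0·-1^3·-1^2 = -1.
(a,b)_37: α=1, u≡1; β=1, v≡11 (mod 37); (1|37)=+1, (11|37)=+1; sign (−1)^0·+1^1·+1^1 = +1.
(a,b)_2: α=3, β=13; u≡7, v≡3 (mod 8); ε(u)ε(v)=1·1, αω(v)=3·1, βω(u)=13·0; sum ≡ 0  ⇒  +1.
(a,b)_3: α=0, u≡2; β=-4, v≡1 (mod 3); (2|3)=-1, (1|3)=+1; sign (−1)^0·-1^-4·+1^0 = +1.
(a,b)_53: α=0, u≡39; β=2, v≡7 (mod 53); (39|53)=-1, (7|53)=+1; sign (−1)^0·-1^2·+1^0 = +1.
(a,b)_19: α=3, u≡14; β=4, v≡15 (mod 19); (14|19)=-1, (15|19)=-1; sign (−1)^0·-1^4·-1^3 = -1.
(a,b)_5: α=5, u≡1; β=5, v≡2 (mod 5); (1|5)=+1, (2|5)=-1; sign (−1)^0·+1^5·-1^5 = -1.
(a,b)_7: α=-4, u≡2; β=-4, v≡4 (mod 7); (2|7)=+1, (4|7)=+1; sign (−1)^0·+1^-4·+1^-4 = +1.
(a,b)_23: α=2, u≡10; β=1, v≡5 (mod 23); (10|23)=-1, (5|23)=-1; sign (−1)^0·-1^1·-1^2 = -1.
(203870, 2901910 / ℚ) ramifies at {5, 11, 19, 23}: a division algebra.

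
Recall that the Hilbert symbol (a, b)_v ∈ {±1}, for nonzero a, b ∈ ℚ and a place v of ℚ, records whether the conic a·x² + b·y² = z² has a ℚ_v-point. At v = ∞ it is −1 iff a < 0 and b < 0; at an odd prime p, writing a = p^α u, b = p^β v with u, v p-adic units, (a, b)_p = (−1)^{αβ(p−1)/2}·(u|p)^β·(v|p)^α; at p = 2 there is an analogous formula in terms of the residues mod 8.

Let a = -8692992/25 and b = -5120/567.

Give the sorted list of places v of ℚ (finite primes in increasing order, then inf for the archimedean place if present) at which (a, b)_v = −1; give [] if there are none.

[5, inf]

(a, b) ≡ (-77, -35) mod (ℚ^×)²; places V = {2, 3, 5, 7, 11, ∞}.
(a,b)_3: α=2, u≡1; β=-4, v≡1 (mod 3); (1|3)=+1, (1|3)=+1; sign (−1)^0·+1^-4·+1^2 = +1.
(a,b)_2: α=8, β=10; u≡3, v≡5 (mod 8); ε(u)ε(v)=1·0, αω(v)=8·1, βω(u)=10·1; sum ≡ 0  ⇒  +1.
(a,b)_∞: sgn(-77)=−, sgn(-35)=−, so -1.
(a,b)_7: α=3, u≡6; β=-1, v≡1 (mod 7); (6|7)=-1, (1|7)=+1; sign (−1)^1·-1^-1·+1^3 = +1.
(a,b)_5: α=-2, u≡3; β=1, v≡3 (mod 5); (3|5)=-1, (3|5)=-1; sign (−1)^0·-1^1·-1^-2 = -1.
(a,b)_11: α=1, u≡4; β=0, v≡1 (mod 11); (4|11)=+1, (1|11)=+1; sign (−1)^0·+1^0·+1^1 = +1.
Ram(-77, -35) = {5, ∞}; no ℚ_5-point on the conic.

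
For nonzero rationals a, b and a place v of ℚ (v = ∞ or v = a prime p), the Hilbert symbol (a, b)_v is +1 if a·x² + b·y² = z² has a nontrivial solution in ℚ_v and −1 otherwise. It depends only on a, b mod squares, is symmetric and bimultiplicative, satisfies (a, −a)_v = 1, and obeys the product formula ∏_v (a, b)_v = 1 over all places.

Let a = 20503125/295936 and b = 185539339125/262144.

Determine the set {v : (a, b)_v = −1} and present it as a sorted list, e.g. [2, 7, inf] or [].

[3, 5]

Mod squares: a ≡ 5, b ≡ 285. Check v ∈ {∞, 2, 3, 5, 7, 17, 19}.
v=3: a=3^8·(≡2), b=3^13·(≡2) mod 3; (2|3)=-1, (2|3)=-1; (−1)^{8·13·1}·(-1)^13·(-1)^8 = -1.
v=∞: 5 > 0 and 285 > 0  ⇒  (a,b)_∞ = +1.
v=2: v_2(a)=-10, v_2(b)=-18; units ≡ 5, 5 (mod 8); ε·ε+αω+βω = 0·0+-10·1+-18·1 ≡ 0  ⇒  (a,b)_2 = +1.
v=17: a=17^-2·(≡5), b=17^0·(≡13) mod 17; (5|17)=-1, (13|17)=+1; (−1)^{-2·0·8}·(-1)^0·(+1)^-2 = +1.
v=5: a=5^5·(≡1), b=5^3·(≡2) mod 5; (1|5)=+1, (2|5)=-1; (−1)^{5·3·2}·(+1)^3·(-1)^5 = -1.
v=19: a=19^0·(≡17), b=19^1·(≡3) mod 19; (17|19)=+1, (3|19)=-1; (−1)^{0·1·9}·(+1)^1·(-1)^0 = +1.
v=7: a=7^0·(≡5), b=7^2·(≡6) mod 7; (5|7)=-1, (6|7)=-1; (−1)^{0·2·3}·(-1)^2·(-1)^0 = +1.
Ram(5, 285) = {3, 5}; no ℚ_3-point on the conic.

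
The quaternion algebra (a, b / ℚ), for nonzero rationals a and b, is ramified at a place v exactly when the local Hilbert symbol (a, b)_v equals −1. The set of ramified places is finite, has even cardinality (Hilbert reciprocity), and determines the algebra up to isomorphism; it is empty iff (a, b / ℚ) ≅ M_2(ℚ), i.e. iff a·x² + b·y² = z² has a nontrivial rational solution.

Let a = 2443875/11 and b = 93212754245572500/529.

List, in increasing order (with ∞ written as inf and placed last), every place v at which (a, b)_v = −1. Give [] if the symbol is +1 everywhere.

(a, b) ≡ (21945, 4389) mod (ℚ^×)²; places V = {2, 3, 5, 7, 11, 19, 23, ∞}.
(a,b)_7: α=3, u≡5; β=5, v≡4 (mod 7); (5|7)=-1, (4|7)=+1; sign (−1)^1·-1^5·+1^3 = +1.
(a,b)_∞: sgn(21945)=+, sgn(4389)=+, so +1.
(a,b)_23: α=0, u≡3; β=-2, v≡21 (mod 23); (3|23)=+1, (21|23)=-1; sign (−1)^0·+1^-2·-1^0 = +1.
(a,b)_2: α=0, β=2; u≡1, v≡5 (mod 8); ε(u)ε(v)=0·0, αω(v)=0·1, βω(u)=2·0; sum ≡ 0  ⇒  +1.
(a,b)_3: α=1, u≡1; β=5, v≡2 (mod 3); (1|3)=+1, (2|3)=-1; sign (−1)^1·+1^5·-1^1 = +1.
(a,b)_11: α=-1, u≡5; β=3, v≡4 (mod 11); (5|11)=+1, (4|11)=+1; sign (−1)^1·+1^3·+1^-1 = -1.
(a,b)_19: α=1, u≡3; β=3, v≡3 (mod 19); (3|19)=-1, (3|19)=-1; sign (−1)^1·-1^3·-1^1 = -1.
(a,b)_5: α=3, u≡1; β=4, v≡4 (mod 5); (1|5)=+1, (4|5)=+1; sign (−1)^0·+1^4·+1^3 = +1.
Ram(21945, 4389) = {11, 19}; no ℚ_11-point on the conic.

[11, 19]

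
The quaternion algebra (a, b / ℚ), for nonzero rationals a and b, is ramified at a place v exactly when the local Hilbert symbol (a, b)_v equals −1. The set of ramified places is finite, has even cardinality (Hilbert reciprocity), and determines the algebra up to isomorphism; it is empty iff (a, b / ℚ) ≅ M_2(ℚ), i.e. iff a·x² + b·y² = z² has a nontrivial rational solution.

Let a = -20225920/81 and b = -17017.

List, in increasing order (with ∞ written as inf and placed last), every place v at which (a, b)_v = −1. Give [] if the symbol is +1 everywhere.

[5, 7, 13, inf]

(a, b) ≡ (-1870, -17017) mod (ℚ^×)²; places V = {2, 3, 5, 7, 11, 13, 17, ∞}.
(a,b)_3: α=-4, u≡2; β=0, v≡2 (mod 3); (2|3)=-1, (2|3)=-1; sign (−1)^0·-1^0·-1^-4 = +1.
(a,b)_2: α=7, β=0; u≡1, v≡7 (mod 8); ε(u)ε(v)=0·1, αω(v)=7·0, βω(u)=0·0; sum ≡ 0  ⇒  +1.
(a,b)_∞: sgn(-1870)=−, sgn(-17017)=−, so -1.
(a,b)_13: α=2, u≡8; β=1, v≡4 (mod 13); (8|13)=-1, (4|13)=+1; sign (−1)^0·-1^1·+1^2 = -1.
(a,b)_5: α=1, u≡1; β=0, v≡3 (mod 5); (1|5)=+1, (3|5)=-1; sign (−1)^0·+1^0·-1^1 = -1.
(a,b)_11: α=1, u≡10; β=1, v≡4 (mod 11); (10|11)=-1, (4|11)=+1; sign (−1)^1·-1^1·+1^1 = +1.
(a,b)_7: α=0, u≡5; β=1, v≡5 (mod 7); (5|7)=-1, (5|7)=-1; sign (−1)^0·-1^1·-1^0 = -1.
(a,b)_17: α=1, u≡8; β=1, v≡2 (mod 17); (8|17)=+1, (2|17)=+1; sign (−1)^0·+1^1·+1^1 = +1.
Ram(-1870, -17017) = {5, 7, 13, ∞}; no ℚ_5-point on the conic.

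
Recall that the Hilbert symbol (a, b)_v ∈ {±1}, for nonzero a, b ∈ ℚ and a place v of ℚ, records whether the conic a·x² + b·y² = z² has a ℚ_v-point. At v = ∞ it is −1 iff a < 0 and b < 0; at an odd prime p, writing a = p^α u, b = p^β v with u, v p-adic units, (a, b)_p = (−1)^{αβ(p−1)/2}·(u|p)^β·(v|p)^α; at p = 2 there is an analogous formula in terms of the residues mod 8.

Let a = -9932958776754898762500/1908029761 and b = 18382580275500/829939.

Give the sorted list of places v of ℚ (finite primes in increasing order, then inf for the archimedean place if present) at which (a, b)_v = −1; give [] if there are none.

[7, 17]

(a, b) ≡ (-105, 11305) mod (ℚ^×)²; places V = {2, 3, 5, 7, 11, 17, 19, 31, ∞}.
(a,b)_31: α=4, u≡25; β=2, v≡21 (mod 31); (25|31)=+1, (21|31)=-1; sign (−1)^0·+1^2·-1^4 = +1.
(a,b)_7: α=5, u≡3; β=3, v≡3 (mod 7); (3|7)=-1, (3|7)=-1; sign (−1)^1·-1^3·-1^5 = -1.
(a,b)_∞: sgn(-105)=−, sgn(11305)=+, so +1.
(a,b)_19: α=-4, u≡9; β=-3, v≡9 (mod 19); (9|19)=+1, (9|19)=+1; sign (−1)^0·+1^-3·+1^-4 = +1.
(a,b)_11: α=-4, u≡1; β=-2, v≡2 (mod 11); (1|11)=+1, (2|11)=-1; sign (−1)^0·+1^-2·-1^-4 = +1.
(a,b)_17: α=2, u≡6; β=1, v≡2 (mod 17); (6|17)=-1, (2|17)=+1; sign (−1)^0·-1^1·+1^2 = -1.
(a,b)_2: α=2, β=2; u≡7, v≡1 (mod 8); ε(u)ε(v)=1·0, αω(v)=2·0, βω(u)=2·0; sum ≡ 0  ⇒  +1.
(a,b)_3: α=11, u≡1; β=8, v≡1 (mod 3); (1|3)=+1, (1|3)=+1; sign (−1)^0·+1^8·+1^11 = +1.
(a,b)_5: α=5, u≡1; β=3, v≡1 (mod 5); (1|5)=+1, (1|5)=+1; sign (−1)^0·+1^3·+1^5 = +1.
Ram(-105, 11305) = {7, 17}; no ℚ_7-point on the conic.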